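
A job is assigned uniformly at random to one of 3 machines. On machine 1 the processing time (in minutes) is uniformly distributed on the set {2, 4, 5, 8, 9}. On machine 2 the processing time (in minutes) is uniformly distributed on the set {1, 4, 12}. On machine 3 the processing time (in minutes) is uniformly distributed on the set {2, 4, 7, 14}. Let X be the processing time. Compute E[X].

E[X | machine 1] = (2+4+5+8+9)/5 = 28/5.
E[X | machine 2] = (1+4+12)/3 = 17/3.
E[X | machine 3] = (2+4+7+14)/4 = 27/4.
By the law of total expectation,
E[X] = (1/3)·(28/5) + (1/3)·(17/3) + (1/3)·(27/4) = 1081/180.

1081/180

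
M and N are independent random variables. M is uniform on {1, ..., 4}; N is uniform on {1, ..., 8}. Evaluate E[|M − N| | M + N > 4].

3

P(M + N > 4) = 13/16.
Summing |M−N|·P(x,y) over outcomes with M + N > 4 gives 39/16.
E[|M − N| | M + N > 4] = (39/16) / (13/16) = 3.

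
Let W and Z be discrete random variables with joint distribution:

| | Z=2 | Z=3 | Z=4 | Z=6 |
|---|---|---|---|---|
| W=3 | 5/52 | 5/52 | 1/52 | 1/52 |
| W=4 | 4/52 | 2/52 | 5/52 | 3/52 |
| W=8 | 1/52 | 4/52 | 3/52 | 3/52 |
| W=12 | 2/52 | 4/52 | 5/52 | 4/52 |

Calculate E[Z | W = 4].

26/7

P(W = 4) = 7/26.
Σ Z·P over the event = 2·(4/52) + 3·(2/52) + 4·(5/52) + 6·(3/52) = 1.
E[Z | W = 4] = (1) / (7/26) = 26/7.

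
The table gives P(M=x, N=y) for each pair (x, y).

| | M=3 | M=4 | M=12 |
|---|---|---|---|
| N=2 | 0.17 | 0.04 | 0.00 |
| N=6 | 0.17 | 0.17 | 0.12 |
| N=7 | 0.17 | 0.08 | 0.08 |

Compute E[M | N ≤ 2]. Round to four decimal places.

3.1905

P(N ≤ 2) = 0.21.
Σ M·P over the event = 3·(0.17) + 4·(0.04) = 0.67.
E[M | N ≤ 2] = (0.67) / (0.21) = 3.1905.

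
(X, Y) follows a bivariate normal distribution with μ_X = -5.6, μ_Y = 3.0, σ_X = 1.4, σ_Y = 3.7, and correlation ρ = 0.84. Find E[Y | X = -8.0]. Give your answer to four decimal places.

-2.3280

For a bivariate normal, E[Y | X=x] = μ_Y + ρ·(σ_Y/σ_X)·(x − μ_X).
E[Y | X=-8.0] = 3.0 + (0.84)·(3.7/1.4)·(-8.0 − (-5.6)) = 3.0 + (2.22)·(-2.4) = -2.3280.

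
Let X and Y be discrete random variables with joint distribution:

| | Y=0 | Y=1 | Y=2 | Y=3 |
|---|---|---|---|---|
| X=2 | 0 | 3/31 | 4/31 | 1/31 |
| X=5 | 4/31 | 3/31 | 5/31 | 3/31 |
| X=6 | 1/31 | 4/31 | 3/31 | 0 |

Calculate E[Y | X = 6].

P(X = 6) = 8/31.
Σ Y·P over the event = 0·(1/31) + 1·(4/31) + 2·(3/31) = 10/31.
E[Y | X = 6] = (10/31) / (8/31) = 5/4.

5/4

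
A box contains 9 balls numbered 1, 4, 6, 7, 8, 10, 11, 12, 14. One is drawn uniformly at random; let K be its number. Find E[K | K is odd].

19/3

P(K is odd) = 1/3.
Σ over the event: 1·1/9 + 7·1/9 + 11·1/9 = 19/9.
E[K | K is odd] = (19/9) / (1/3) = 19/3.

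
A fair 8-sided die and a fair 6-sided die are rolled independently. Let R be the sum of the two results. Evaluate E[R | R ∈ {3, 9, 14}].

74/9

P(R ∈ {3, 9, 14}) = 3/16.
Σ over the event: 3·1/24 + 9·1/8 + 14·1/48 = 37/24.
E[R | R ∈ {3, 9, 14}] = (37/24) / (3/16) = 74/9.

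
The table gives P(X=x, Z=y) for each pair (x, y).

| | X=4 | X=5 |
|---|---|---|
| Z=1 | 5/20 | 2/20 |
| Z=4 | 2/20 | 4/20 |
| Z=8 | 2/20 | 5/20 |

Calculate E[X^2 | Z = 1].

130/7

P(Z = 1) = 7/20.
Summing X^2·P(X=x,Z=y) over the conditioning event gives 13/2.
E[X^2 | Z = 1] = (13/2) / (7/20) = 130/7.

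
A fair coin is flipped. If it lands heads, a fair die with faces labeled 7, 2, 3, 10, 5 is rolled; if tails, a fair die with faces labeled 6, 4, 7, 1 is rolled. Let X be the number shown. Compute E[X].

99/20

E[X | heads] = (7+2+3+10+5)/5 = 27/5.
E[X | tails] = (6+4+7+1)/4 = 9/2.
By the law of total expectation,
E[X] = (1/2)·(27/5) + (1/2)·(9/2) = 99/20.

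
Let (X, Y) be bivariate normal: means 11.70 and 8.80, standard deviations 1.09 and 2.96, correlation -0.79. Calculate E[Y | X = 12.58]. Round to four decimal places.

The regression of Y on X has slope ρ·σ_Y/σ_X and passes through (μ_X, μ_Y).
E[Y | X=12.58] = 8.80 + (-0.79)·(2.96/1.09)·(12.58 − (11.70)) = 8.80 + (-2.1453)·(0.88) = 6.9121.

6.9121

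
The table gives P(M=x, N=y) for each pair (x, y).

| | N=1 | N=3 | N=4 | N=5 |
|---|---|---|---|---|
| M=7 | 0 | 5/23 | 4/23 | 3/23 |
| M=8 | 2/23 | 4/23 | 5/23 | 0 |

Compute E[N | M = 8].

34/11

P(M = 8) = 11/23.
Σ N·P over the event = 1·(2/23) + 3·(4/23) + 4·(5/23) = 34/23.
E[N | M = 8] = (34/23) / (11/23) = 34/11.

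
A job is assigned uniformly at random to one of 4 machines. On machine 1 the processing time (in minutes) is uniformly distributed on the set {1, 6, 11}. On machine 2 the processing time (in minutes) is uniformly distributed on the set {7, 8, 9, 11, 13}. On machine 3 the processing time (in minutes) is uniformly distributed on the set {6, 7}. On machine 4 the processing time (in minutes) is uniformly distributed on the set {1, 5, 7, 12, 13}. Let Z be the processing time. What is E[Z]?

E[Z | machine 1] = (1+6+11)/3 = 6.
E[Z | machine 2] = (7+8+9+11+13)/5 = 48/5.
E[Z | machine 3] = (6+7)/2 = 13/2.
E[Z | machine 4] = (1+5+7+12+13)/5 = 38/5.
E[Z] = (1/4)·(6) + (1/4)·(48/5) + (1/4)·(13/2) + (1/4)·(38/5) = 297/40.

297/40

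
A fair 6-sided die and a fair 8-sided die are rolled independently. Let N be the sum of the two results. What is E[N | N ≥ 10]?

34/3

P(N ≥ 10) = 5/16.
Σ over the event: 10·5/48 + 11·1/12 + 12·1/16 + 13·1/24 + 14·1/48 = 85/24.
E[N | N ≥ 10] = (85/24) / (5/16) = 34/3.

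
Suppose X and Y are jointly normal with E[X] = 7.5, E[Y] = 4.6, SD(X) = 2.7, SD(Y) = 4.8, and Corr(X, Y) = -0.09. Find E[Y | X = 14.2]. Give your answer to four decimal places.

E[Y | X=x] = μ_Y + ρ(σ_Y/σ_X)(x − μ_X) for jointly normal variables.
E[Y | X=14.2] = 4.6 + (-0.09)·(4.8/2.7)·(14.2 − (7.5)) = 4.6 + (-0.16)·(6.7) = 3.5280.

3.5280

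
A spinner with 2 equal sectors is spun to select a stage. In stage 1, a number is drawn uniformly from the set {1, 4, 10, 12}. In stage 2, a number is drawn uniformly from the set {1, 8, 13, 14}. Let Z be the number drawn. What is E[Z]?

E[Z | stage 1] = (1+4+10+12)/4 = 27/4.
E[Z | stage 2] = (1+8+13+14)/4 = 9.
E[Z] = (1/2)·(27/4) + (1/2)·(9) = 63/8.

63/8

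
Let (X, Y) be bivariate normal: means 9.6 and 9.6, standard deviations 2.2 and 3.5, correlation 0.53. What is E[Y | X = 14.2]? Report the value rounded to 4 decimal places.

13.4786

For a bivariate normal, E[Y | X=x] = μ_Y + ρ·(σ_Y/σ_X)·(x − μ_X).
E[Y | X=14.2] = 9.6 + (0.53)·(3.5/2.2)·(14.2 − (9.6)) = 9.6 + (0.84318)·(4.6) = 13.4786.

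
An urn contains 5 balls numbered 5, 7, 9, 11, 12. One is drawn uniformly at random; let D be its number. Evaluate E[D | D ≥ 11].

P(D ≥ 11) = 2/5.
Σ over the event: 11·1/5 + 12·1/5 = 23/5.
E[D | D ≥ 11] = (23/5) / (2/5) = 23/2.

23/2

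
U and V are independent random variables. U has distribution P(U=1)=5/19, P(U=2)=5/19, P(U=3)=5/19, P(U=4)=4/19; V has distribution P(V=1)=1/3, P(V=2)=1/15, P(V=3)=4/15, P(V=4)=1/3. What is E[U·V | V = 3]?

P(V = 3) = 4/15.
Summing UV·P(x,y) over outcomes with V = 3 gives 184/95.
E[U·V | V = 3] = (184/95) / (4/15) = 138/19.

138/19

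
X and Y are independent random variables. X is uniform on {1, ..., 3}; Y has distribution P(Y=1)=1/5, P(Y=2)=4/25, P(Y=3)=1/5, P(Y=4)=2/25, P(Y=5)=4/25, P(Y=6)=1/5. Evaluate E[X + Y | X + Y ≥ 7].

194/25

P(X + Y ≥ 7) = 1/3.
Summing (X+Y)·P(x,y) over outcomes with X + Y ≥ 7 gives 194/75.
E[X + Y | X + Y ≥ 7] = (194/75) / (1/3) = 194/25.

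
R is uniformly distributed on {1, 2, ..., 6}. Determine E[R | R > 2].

9/2

Given R > 2, R is equally likely to be any of {3, 4, 5, 6}.
E[R | R > 2] = (3 + 4 + 5 + 6) / 4 = 9/2.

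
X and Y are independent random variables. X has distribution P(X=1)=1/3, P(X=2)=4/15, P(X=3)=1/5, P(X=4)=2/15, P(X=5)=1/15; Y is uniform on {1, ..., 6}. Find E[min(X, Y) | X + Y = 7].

2

P(X + Y = 7) = 1/6.
Summing min(X,Y)·P(x,y) over outcomes with X + Y = 7 gives 1/3.
E[min(X, Y) | X + Y = 7] = (1/3) / (1/6) = 2.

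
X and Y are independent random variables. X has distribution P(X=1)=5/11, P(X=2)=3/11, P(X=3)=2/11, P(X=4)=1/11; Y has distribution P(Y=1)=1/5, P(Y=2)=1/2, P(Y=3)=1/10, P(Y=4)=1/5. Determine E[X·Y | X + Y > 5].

P(X + Y > 5) = 2/11.
Summing XY·P(x,y) over outcomes with X + Y > 5 gives 9/5.
E[X·Y | X + Y > 5] = (9/5) / (2/11) = 99/10.

99/10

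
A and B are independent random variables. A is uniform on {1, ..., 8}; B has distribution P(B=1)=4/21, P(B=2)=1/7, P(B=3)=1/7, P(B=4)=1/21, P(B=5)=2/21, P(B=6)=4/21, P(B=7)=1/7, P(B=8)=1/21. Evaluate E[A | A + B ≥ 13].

165/23

P(A + B ≥ 13) = 23/168.
Summing A·P(x,y) over outcomes with A + B ≥ 13 gives 55/56.
E[A | A + B ≥ 13] = (55/56) / (23/168) = 165/23.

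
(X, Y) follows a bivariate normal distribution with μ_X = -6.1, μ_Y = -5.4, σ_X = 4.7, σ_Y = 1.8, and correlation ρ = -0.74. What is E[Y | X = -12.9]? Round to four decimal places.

The regression of Y on X has slope ρ·σ_Y/σ_X and passes through (μ_X, μ_Y).
E[Y | X=-12.9] = -5.4 + (-0.74)·(1.8/4.7)·(-12.9 − (-6.1)) = -5.4 + (-0.2834)·(-6.8) = -3.4729.

-3.4729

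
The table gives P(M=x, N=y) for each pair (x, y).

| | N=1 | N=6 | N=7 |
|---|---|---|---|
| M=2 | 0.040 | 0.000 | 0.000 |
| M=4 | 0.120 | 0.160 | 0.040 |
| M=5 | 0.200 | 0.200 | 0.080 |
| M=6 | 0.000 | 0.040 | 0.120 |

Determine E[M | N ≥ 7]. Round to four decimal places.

P(N ≥ 7) = 0.240.
Σ M·P over the event = 4·(0.040) + 5·(0.080) + 6·(0.120) = 1.280.
E[M | N ≥ 7] = (1.280) / (0.240) = 5.3333.

5.3333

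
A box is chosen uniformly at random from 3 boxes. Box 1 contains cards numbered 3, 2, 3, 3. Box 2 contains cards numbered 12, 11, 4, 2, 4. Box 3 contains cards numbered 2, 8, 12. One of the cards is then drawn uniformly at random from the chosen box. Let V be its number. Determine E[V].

E[V | box 1] = (3+2+3+3)/4 = 11/4.
E[V | box 2] = (12+11+4+2+4)/5 = 33/5.
E[V | box 3] = (2+8+12)/3 = 22/3.
By the law of total expectation,
E[V] = (1/3)·(11/4) + (1/3)·(33/5) + (1/3)·(22/3) = 1001/180.

1001/180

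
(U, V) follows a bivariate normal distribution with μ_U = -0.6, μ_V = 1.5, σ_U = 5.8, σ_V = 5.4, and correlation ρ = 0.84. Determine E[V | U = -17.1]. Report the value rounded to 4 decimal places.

-11.4041

The regression of V on U has slope ρ·σ_V/σ_U and passes through (μ_U, μ_V).
E[V | U=-17.1] = 1.5 + (0.84)·(5.4/5.8)·(-17.1 − (-0.6)) = 1.5 + (0.782069)·(-16.5) = -11.4041.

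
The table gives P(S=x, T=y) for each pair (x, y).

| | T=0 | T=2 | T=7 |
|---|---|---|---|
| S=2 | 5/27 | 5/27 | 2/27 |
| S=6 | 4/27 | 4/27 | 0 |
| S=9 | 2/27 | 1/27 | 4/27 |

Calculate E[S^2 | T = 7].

P(T = 7) = 2/9.
Summing S^2·P(S=x,T=y) over the conditioning event gives 332/27.
E[S^2 | T = 7] = (332/27) / (2/9) = 166/3.

166/3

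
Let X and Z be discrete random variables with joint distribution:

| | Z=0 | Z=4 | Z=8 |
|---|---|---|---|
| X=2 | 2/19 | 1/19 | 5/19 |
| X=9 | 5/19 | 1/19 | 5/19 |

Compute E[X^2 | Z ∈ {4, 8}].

85/2

P(Z ∈ {4, 8}) = 12/19.
Σ X^2·P over the event = 4·(1/19) + 4·(5/19) + 81·(1/19) + 81·(5/19) = 510/19.
E[X^2 | Z ∈ {4, 8}] = (510/19) / (12/19) = 85/2.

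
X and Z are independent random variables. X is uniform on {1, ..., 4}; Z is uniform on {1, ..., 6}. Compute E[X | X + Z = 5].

Outcomes with X + Z = 5: (1,4), (2,3), (3,2), (4,1), each with probability 1/24.
E[X | X + Z = 5] = (1 + 2 + 3 + 4) / 4 = 5/2.

5/2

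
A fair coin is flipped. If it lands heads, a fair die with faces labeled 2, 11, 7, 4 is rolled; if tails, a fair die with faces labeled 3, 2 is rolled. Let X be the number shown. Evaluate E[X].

17/4

E[X | heads] = (2+11+7+4)/4 = 6.
E[X | tails] = (3+2)/2 = 5/2.
By the law of total expectation,
E[X] = (1/2)·(6) + (1/2)·(5/2) = 17/4.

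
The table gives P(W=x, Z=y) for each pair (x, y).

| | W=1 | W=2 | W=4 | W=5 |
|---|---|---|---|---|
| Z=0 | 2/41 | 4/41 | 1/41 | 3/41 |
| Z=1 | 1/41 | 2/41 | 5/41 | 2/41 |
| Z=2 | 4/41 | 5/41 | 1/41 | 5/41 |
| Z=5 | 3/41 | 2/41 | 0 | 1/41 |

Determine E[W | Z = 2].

P(Z = 2) = 15/41.
Σ W·P over the event = 1·(4/41) + 2·(5/41) + 4·(1/41) + 5·(5/41) = 43/41.
E[W | Z = 2] = (43/41) / (15/41) = 43/15.

43/15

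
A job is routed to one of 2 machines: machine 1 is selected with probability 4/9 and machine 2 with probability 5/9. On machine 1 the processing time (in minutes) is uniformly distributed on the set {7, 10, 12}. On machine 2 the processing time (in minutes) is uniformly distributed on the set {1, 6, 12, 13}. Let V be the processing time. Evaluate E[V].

E[V | machine 1] = (7+10+12)/3 = 29/3.
E[V | machine 2] = (1+6+12+13)/4 = 8.
By the law of total expectation,
E[V] = (4/9)·(29/3) + (5/9)·(8) = 236/27.

236/27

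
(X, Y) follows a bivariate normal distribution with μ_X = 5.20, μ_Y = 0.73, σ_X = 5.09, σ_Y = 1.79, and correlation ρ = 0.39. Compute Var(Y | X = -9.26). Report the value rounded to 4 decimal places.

2.7168

For a bivariate normal, Var(Y | X=x) = σ_Y²(1 − ρ²).
Var(Y | X=-9.26) = (1.79)²·(1 − (0.39)²) = 3.2041·0.8479 = 2.7168.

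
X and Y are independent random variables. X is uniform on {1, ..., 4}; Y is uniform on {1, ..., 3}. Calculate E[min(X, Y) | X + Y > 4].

P(X + Y > 4) = 1/2.
Summing min(X,Y)·P(x,y) over outcomes with X + Y > 4 gives 13/12.
E[min(X, Y) | X + Y > 4] = (13/12) / (1/2) = 13/6.

13/6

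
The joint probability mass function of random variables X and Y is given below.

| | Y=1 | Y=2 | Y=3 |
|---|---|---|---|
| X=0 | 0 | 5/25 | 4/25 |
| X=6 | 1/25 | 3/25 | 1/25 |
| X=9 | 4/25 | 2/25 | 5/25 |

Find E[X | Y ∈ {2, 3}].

87/20

P(Y ∈ {2, 3}) = 4/5.
Σ X·P over the event = 0·(5/25) + 0·(4/25) + 6·(3/25) + 6·(1/25) + 9·(2/25) + 9·(5/25) = 87/25.
E[X | Y ∈ {2, 3}] = (87/25) / (4/5) = 87/20.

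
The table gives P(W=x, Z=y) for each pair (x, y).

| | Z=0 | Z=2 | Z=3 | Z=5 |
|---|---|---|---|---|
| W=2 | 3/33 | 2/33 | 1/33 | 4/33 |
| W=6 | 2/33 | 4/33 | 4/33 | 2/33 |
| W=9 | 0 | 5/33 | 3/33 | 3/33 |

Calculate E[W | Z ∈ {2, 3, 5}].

P(Z ∈ {2, 3, 5}) = 28/33.
Summing W·P(W=x,Z=y) over the conditioning event gives 173/33.
E[W | Z ∈ {2, 3, 5}] = (173/33) / (28/33) = 173/28.

173/28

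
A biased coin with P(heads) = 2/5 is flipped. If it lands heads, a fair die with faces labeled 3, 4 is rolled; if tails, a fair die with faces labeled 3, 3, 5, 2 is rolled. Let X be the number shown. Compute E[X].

E[X | heads] = (3+4)/2 = 7/2.
E[X | tails] = (3+3+5+2)/4 = 13/4.
E[X] = (2/5)·(7/2) + (3/5)·(13/4) = 67/20.

67/20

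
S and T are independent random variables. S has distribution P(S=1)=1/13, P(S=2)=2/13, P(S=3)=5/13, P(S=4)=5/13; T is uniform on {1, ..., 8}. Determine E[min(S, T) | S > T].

P(S > T) = 27/104.
Summing min(S,T)·P(x,y) over outcomes with S > T gives 47/104.
E[min(S, T) | S > T] = (47/104) / (27/104) = 47/27.

47/27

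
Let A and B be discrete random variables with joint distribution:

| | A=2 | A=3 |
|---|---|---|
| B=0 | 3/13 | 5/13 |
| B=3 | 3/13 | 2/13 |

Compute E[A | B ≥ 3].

12/5

P(B ≥ 3) = 5/13.
Σ A·P over the event = 2·(3/13) + 3·(2/13) = 12/13.
E[A | B ≥ 3] = (12/13) / (5/13) = 12/5.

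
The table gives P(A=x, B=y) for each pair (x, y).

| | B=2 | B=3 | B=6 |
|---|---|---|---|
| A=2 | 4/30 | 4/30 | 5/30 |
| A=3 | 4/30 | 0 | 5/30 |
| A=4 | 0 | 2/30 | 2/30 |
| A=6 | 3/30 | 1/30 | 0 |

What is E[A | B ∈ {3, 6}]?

P(B ∈ {3, 6}) = 19/30.
Σ A·P over the event = 2·(4/30) + 2·(5/30) + 3·(5/30) + 4·(2/30) + 4·(2/30) + 6·(1/30) = 11/6.
E[A | B ∈ {3, 6}] = (11/6) / (19/30) = 55/19.

55/19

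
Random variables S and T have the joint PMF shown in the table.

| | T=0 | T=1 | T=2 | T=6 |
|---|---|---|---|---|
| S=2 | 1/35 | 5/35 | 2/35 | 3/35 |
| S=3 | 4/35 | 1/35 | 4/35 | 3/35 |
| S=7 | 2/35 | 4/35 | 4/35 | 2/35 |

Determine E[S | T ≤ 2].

113/27

P(T ≤ 2) = 27/35.
Summing S·P(S=x,T=y) over the conditioning event gives 113/35.
E[S | T ≤ 2] = (113/35) / (27/35) = 113/27.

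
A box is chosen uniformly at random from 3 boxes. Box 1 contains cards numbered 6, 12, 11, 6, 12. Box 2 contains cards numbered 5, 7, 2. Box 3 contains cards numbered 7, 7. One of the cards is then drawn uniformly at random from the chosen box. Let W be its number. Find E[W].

E[W | box 1] = (6+12+11+6+12)/5 = 47/5.
E[W | box 2] = (5+7+2)/3 = 14/3.
E[W | box 3] = (7+7)/2 = 7.
E[W] = (1/3)·(47/5) + (1/3)·(14/3) + (1/3)·(7) = 316/45.

316/45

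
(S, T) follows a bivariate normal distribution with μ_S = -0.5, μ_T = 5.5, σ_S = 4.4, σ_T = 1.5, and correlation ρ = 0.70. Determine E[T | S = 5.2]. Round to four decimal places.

E[T | S=x] = μ_T + ρ(σ_T/σ_S)(x − μ_S) for jointly normal variables.
E[T | S=5.2] = 5.5 + (0.70)·(1.5/4.4)·(5.2 − (-0.5)) = 5.5 + (0.23864)·(5.7) = 6.8602.

6.8602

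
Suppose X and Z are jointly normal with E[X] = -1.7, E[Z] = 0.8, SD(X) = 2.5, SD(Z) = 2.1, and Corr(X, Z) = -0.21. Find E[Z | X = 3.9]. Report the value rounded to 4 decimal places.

-0.1878

E[Z | X=x] = μ_Z + ρ(σ_Z/σ_X)(x − μ_X) for jointly normal variables.
E[Z | X=3.9] = 0.8 + (-0.21)·(2.1/2.5)·(3.9 − (-1.7)) = 0.8 + (-0.1764)·(5.6) = -0.1878.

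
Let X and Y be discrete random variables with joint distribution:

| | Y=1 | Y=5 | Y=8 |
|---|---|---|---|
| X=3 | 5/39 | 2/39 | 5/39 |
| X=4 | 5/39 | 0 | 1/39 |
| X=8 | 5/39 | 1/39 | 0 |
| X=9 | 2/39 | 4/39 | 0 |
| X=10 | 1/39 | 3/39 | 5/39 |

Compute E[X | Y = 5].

P(Y = 5) = 10/39.
Σ X·P over the event = 3·(2/39) + 8·(1/39) + 9·(4/39) + 10·(3/39) = 80/39.
E[X | Y = 5] = (80/39) / (10/39) = 8.

8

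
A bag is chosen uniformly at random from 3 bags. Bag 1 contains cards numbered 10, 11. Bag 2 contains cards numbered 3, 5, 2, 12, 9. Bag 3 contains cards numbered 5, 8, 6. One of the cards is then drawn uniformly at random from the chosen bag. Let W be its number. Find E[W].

E[W | bag 1] = (10+11)/2 = 21/2.
E[W | bag 2] = (3+5+2+12+9)/5 = 31/5.
E[W | bag 3] = (5+8+6)/3 = 19/3.
By the law of total expectation,
E[W] = (1/3)·(21/2) + (1/3)·(31/5) + (1/3)·(19/3) = 691/90.

691/90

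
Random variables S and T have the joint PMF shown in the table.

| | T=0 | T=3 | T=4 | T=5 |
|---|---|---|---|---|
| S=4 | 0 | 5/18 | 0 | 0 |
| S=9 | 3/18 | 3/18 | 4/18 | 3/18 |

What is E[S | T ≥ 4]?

P(T ≥ 4) = 7/18.
Σ S·P over the event = 9·(4/18) + 9·(3/18) = 7/2.
E[S | T ≥ 4] = (7/2) / (7/18) = 9.

9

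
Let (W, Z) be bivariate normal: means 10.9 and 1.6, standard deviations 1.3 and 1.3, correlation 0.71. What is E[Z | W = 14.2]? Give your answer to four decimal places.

For a bivariate normal, E[Z | W=x] = μ_Z + ρ·(σ_Z/σ_W)·(x − μ_W).
E[Z | W=14.2] = 1.6 + (0.71)·(1.3/1.3)·(14.2 − (10.9)) = 1.6 + (0.71)·(3.3) = 3.9430.

3.9430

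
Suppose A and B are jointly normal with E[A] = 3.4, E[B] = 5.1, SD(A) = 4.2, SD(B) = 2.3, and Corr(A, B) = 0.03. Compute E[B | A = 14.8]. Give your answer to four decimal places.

5.2873

E[B | A=x] = μ_B + ρ(σ_B/σ_A)(x − μ_A) for jointly normal variables.
E[B | A=14.8] = 5.1 + (0.03)·(2.3/4.2)·(14.8 − (3.4)) = 5.1 + (0.016429)·(11.4) = 5.2873.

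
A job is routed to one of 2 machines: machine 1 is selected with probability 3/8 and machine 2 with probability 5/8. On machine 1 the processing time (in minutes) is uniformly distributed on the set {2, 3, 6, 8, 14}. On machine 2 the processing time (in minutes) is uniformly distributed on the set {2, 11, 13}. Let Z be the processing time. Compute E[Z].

947/120

E[Z | machine 1] = (2+3+6+8+14)/5 = 33/5.
E[Z | machine 2] = (2+11+13)/3 = 26/3.
E[Z] = (3/8)·(33/5) + (5/8)·(26/3) = 947/120.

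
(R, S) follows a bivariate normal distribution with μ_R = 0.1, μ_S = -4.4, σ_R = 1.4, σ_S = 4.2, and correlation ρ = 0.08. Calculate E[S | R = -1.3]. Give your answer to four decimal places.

The regression of S on R has slope ρ·σ_S/σ_R and passes through (μ_R, μ_S).
E[S | R=-1.3] = -4.4 + (0.08)·(4.2/1.4)·(-1.3 − (0.1)) = -4.4 + (0.24)·(-1.4) = -4.7360.

-4.7360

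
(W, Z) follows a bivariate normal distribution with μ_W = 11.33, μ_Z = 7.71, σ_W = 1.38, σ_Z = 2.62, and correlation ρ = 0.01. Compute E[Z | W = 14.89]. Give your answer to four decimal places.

E[Z | W=x] = μ_Z + ρ(σ_Z/σ_W)(x − μ_W) for jointly normal variables.
E[Z | W=14.89] = 7.71 + (0.01)·(2.62/1.38)·(14.89 − (11.33)) = 7.71 + (0.018986)·(3.56) = 7.7776.

7.7776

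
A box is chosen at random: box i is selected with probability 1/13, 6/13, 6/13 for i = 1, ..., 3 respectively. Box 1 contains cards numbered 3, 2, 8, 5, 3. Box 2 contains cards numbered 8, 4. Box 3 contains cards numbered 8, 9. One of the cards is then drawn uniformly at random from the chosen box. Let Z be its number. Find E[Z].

456/65

E[Z | box 1] = (3+2+8+5+3)/5 = 21/5.
E[Z | box 2] = (8+4)/2 = 6.
E[Z | box 3] = (8+9)/2 = 17/2.
By the law of total expectation,
E[Z] = (1/13)·(21/5) + (6/13)·(6) + (6/13)·(17/2) = 456/65.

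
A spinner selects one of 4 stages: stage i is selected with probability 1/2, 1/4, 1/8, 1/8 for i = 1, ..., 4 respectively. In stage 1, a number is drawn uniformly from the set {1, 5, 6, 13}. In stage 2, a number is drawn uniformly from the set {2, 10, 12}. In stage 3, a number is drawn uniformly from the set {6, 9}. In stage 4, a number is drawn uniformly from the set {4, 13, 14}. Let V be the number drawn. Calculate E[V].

353/48

E[V | stage 1] = (1+5+6+13)/4 = 25/4.
E[V | stage 2] = (2+10+12)/3 = 8.
E[V | stage 3] = (6+9)/2 = 15/2.
E[V | stage 4] = (4+13+14)/3 = 31/3.
By the law of total expectation,
E[V] = (1/2)·(25/4) + (1/4)·(8) + (1/8)·(15/2) + (1/8)·(31/3) = 353/48.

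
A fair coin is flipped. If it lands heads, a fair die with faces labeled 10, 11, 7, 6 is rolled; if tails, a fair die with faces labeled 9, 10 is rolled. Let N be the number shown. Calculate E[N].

E[N | heads] = (10+11+7+6)/4 = 17/2.
E[N | tails] = (9+10)/2 = 19/2.
By the law of total expectation,
E[N] = (1/2)·(17/2) + (1/2)·(19/2) = 9.

9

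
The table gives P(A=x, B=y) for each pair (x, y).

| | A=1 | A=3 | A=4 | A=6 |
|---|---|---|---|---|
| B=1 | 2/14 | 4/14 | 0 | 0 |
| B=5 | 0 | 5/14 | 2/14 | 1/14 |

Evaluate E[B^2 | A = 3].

43/3

P(A = 3) = 9/14.
Σ B^2·P over the event = 1·(4/14) + 25·(5/14) = 129/14.
E[B^2 | A = 3] = (129/14) / (9/14) = 43/3.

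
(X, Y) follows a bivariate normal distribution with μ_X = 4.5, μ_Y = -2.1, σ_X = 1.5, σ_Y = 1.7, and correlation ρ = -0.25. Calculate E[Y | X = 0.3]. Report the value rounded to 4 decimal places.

For a bivariate normal, E[Y | X=x] = μ_Y + ρ·(σ_Y/σ_X)·(x − μ_X).
E[Y | X=0.3] = -2.1 + (-0.25)·(1.7/1.5)·(0.3 − (4.5)) = -2.1 + (-0.28333)·(-4.2) = -0.9100.

-0.9100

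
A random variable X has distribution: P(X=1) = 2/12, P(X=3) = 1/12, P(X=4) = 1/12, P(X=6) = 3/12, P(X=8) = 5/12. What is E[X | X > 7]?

8

P(X > 7) = 5/12.
Σ over the event: 8·5/12 = 10/3.
E[X | X > 7] = (10/3) / (5/12) = 8.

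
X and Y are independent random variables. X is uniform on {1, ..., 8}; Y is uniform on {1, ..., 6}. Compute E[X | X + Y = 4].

2

Outcomes with X + Y = 4: (1,3), (2,2), (3,1), each with probability 1/48.
E[X | X + Y = 4] = (1 + 2 + 3) / 3 = 2.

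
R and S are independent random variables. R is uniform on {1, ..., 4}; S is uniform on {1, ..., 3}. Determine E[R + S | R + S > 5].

19/3

P(R + S > 5) = 1/4.
Summing (R+S)·P(x,y) over outcomes with R + S > 5 gives 19/12.
E[R + S | R + S > 5] = (19/12) / (1/4) = 19/3.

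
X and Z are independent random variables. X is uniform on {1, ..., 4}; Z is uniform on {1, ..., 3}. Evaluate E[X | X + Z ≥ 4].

Outcomes with X + Z ≥ 4: (1,3), (2,2), (2,3), (3,1), (3,2), (3,3), (4,1), (4,2), (4,3), each with probability 1/12.
E[X | X + Z ≥ 4] = (1 + 2 + 2 + 3 + 3 + 3 + 4 + 4 + 4) / 9 = 26/9.

26/9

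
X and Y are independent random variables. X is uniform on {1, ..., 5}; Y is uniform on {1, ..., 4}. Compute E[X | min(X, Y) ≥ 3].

4

Outcomes with min(X, Y) ≥ 3: (3,3), (3,4), (4,3), (4,4), (5,3), (5,4), each with probability 1/20.
E[X | min(X, Y) ≥ 3] = (3 + 3 + 4 + 4 + 5 + 5) / 6 = 4.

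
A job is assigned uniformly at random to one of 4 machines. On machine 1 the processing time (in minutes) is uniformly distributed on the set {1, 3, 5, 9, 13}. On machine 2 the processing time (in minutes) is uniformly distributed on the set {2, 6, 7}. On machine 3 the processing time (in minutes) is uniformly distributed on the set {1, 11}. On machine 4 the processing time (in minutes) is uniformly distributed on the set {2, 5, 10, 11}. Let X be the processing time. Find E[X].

E[X | machine 1] = (1+3+5+9+13)/5 = 31/5.
E[X | machine 2] = (2+6+7)/3 = 5.
E[X | machine 3] = (1+11)/2 = 6.
E[X | machine 4] = (2+5+10+11)/4 = 7.
By the law of total expectation,
E[X] = (1/4)·(31/5) + (1/4)·(5) + (1/4)·(6) + (1/4)·(7) = 121/20.

121/20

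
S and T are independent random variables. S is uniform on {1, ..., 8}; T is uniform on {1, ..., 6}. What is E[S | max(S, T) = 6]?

51/11

P(max(S, T) = 6) = 11/48.
Summing S·P(x,y) over outcomes with max(S, T) = 6 gives 17/16.
E[S | max(S, T) = 6] = (17/16) / (11/48) = 51/11.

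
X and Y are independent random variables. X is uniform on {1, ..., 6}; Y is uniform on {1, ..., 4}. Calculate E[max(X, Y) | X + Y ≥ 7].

51/10

P(X + Y ≥ 7) = 5/12.
Summing max(X,Y)·P(x,y) over outcomes with X + Y ≥ 7 gives 17/8.
E[max(X, Y) | X + Y ≥ 7] = (17/8) / (5/12) = 51/10.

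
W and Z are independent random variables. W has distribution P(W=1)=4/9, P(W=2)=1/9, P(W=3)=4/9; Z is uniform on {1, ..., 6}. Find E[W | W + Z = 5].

P(W + Z = 5) = 1/6.
Summing W·P(x,y) over outcomes with W + Z = 5 gives 1/3.
E[W | W + Z = 5] = (1/3) / (1/6) = 2.

2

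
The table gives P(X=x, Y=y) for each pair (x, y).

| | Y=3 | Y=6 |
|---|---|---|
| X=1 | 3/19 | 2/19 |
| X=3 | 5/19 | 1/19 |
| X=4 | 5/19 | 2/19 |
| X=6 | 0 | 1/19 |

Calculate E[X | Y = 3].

38/13

P(Y = 3) = 13/19.
Σ X·P over the event = 1·(3/19) + 3·(5/19) + 4·(5/19) = 2.
E[X | Y = 3] = (2) / (13/19) = 38/13.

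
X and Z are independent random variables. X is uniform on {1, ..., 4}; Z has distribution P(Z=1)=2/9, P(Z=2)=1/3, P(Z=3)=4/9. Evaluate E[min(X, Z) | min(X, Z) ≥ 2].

50/21

P(min(X, Z) ≥ 2) = 7/12.
Summing min(X,Z)·P(x,y) over outcomes with min(X, Z) ≥ 2 gives 25/18.
E[min(X, Z) | min(X, Z) ≥ 2] = (25/18) / (7/12) = 50/21.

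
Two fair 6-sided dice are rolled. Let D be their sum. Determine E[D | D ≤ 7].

16/3

P(D ≤ 7) = 7/12.
Σ over the event: 2·1/36 + 3·1/18 + 4·1/12 + 5·1/9 + 6·5/36 + 7·1/6 = 28/9.
E[D | D ≤ 7] = (28/9) / (7/12) = 16/3.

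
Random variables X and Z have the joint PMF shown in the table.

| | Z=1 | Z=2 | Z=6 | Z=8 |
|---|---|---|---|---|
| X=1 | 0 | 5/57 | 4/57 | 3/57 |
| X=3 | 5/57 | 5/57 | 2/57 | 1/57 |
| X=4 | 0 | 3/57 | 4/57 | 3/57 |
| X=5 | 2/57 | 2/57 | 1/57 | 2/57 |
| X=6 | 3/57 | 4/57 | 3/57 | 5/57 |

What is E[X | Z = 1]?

P(Z = 1) = 10/57.
Σ X·P over the event = 3·(5/57) + 5·(2/57) + 6·(3/57) = 43/57.
E[X | Z = 1] = (43/57) / (10/57) = 43/10.

43/10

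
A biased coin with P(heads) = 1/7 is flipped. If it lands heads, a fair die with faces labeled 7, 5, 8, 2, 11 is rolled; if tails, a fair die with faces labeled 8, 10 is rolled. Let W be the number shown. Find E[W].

303/35

E[W | heads] = (7+5+8+2+11)/5 = 33/5.
E[W | tails] = (8+10)/2 = 9.
By the law of total expectation,
E[W] = (1/7)·(33/5) + (6/7)·(9) = 303/35.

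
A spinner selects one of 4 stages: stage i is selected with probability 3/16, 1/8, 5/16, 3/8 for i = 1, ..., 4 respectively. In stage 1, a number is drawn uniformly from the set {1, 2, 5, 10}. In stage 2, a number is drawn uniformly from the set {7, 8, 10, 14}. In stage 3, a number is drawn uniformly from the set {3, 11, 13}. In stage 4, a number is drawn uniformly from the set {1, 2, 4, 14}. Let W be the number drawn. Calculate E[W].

219/32

E[W | stage 1] = (1+2+5+10)/4 = 9/2.
E[W | stage 2] = (7+8+10+14)/4 = 39/4.
E[W | stage 3] = (3+11+13)/3 = 9.
E[W | stage 4] = (1+2+4+14)/4 = 21/4.
By the law of total expectation,
E[W] = (3/16)·(9/2) + (1/8)·(39/4) + (5/16)·(9) + (3/8)·(21/4) = 219/32.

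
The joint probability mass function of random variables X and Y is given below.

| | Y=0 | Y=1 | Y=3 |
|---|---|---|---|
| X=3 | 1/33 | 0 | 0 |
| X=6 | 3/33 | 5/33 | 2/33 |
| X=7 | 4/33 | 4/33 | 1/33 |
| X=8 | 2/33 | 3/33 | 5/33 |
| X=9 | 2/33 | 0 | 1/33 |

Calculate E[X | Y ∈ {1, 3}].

50/7

P(Y ∈ {1, 3}) = 7/11.
Σ X·P over the event = 6·(5/33) + 6·(2/33) + 7·(4/33) + 7·(1/33) + 8·(3/33) + 8·(5/33) + 9·(1/33) = 50/11.
E[X | Y ∈ {1, 3}] = (50/11) / (7/11) = 50/7.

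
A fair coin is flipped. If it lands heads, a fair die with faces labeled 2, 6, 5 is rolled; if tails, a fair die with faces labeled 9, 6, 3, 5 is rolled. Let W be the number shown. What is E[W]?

E[W | heads] = (2+6+5)/3 = 13/3.
E[W | tails] = (9+6+3+5)/4 = 23/4.
E[W] = (1/2)·(13/3) + (1/2)·(23/4) = 121/24.

121/24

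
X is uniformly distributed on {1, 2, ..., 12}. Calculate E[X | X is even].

7

Given X is even, X is equally likely to be any of {2, 4, 6, 8, 10, 12}.
E[X | X is even] = (2 + 4 + 6 + 8 + 10 + 12) / 6 = 7.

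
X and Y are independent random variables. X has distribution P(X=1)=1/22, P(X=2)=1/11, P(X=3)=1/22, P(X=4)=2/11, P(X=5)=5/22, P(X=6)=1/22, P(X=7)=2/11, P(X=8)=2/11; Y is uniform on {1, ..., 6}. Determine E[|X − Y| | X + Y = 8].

48/17

P(X + Y = 8) = 17/132.
Summing |X−Y|·P(x,y) over outcomes with X + Y = 8 gives 4/11.
E[|X − Y| | X + Y = 8] = (4/11) / (17/132) = 48/17.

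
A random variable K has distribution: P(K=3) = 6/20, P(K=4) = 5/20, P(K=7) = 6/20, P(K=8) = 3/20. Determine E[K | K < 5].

P(K < 5) = 11/20.
Σ over the event: 3·3/10 + 4·1/4 = 19/10.
E[K | K < 5] = (19/10) / (11/20) = 38/11.

38/11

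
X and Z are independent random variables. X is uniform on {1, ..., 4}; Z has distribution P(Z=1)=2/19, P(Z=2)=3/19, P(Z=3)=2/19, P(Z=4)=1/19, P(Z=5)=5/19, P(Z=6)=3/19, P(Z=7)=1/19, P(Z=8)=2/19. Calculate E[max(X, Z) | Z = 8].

8

P(Z = 8) = 2/19.
Summing max(X,Z)·P(x,y) over outcomes with Z = 8 gives 16/19.
E[max(X, Z) | Z = 8] = (16/19) / (2/19) = 8.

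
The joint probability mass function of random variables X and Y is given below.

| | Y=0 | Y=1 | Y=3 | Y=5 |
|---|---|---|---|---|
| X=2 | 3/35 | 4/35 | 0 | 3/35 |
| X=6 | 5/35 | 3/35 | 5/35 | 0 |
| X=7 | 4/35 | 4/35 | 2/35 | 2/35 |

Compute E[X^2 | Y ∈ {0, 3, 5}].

97/3

P(Y ∈ {0, 3, 5}) = 24/35.
Σ X^2·P over the event = 4·(3/35) + 4·(3/35) + 36·(5/35) + 36·(5/35) + 49·(4/35) + 49·(2/35) + 49·(2/35) = 776/35.
E[X^2 | Y ∈ {0, 3, 5}] = (776/35) / (24/35) = 97/3.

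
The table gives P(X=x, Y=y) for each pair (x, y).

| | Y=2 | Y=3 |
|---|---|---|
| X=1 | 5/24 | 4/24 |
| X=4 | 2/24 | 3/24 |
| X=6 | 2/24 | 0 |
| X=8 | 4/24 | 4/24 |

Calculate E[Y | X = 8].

P(X = 8) = 1/3.
Σ Y·P over the event = 2·(4/24) + 3·(4/24) = 5/6.
E[Y | X = 8] = (5/6) / (1/3) = 5/2.

5/2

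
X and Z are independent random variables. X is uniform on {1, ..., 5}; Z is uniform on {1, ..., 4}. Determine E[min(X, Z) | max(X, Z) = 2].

Outcomes with max(X, Z) = 2: (1,2), (2,1), (2,2), each with probability 1/20.
E[min(X, Z) | max(X, Z) = 2] = (1 + 1 + 2) / 3 = 4/3.

4/3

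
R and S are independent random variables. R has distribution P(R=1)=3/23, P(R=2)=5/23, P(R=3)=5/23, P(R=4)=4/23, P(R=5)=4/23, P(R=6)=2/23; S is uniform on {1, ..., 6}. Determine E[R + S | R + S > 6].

17/2

P(R + S > 6) = 38/69.
Summing (R+S)·P(x,y) over outcomes with R + S > 6 gives 323/69.
E[R + S | R + S > 6] = (323/69) / (38/69) = 17/2.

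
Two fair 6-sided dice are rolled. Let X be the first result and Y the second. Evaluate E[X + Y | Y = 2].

11/2

Outcomes with Y = 2: (1,2), (2,2), (3,2), (4,2), (5,2), (6,2), each with probability 1/36.
E[X + Y | Y = 2] = (3 + 4 + 5 + 6 + 7 + 8) / 6 = 11/2.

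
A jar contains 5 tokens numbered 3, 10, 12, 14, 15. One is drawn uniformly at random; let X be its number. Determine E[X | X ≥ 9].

51/4

P(X ≥ 9) = 4/5.
Σ over the event: 10·1/5 + 12·1/5 + 14·1/5 + 15·1/5 = 51/5.
E[X | X ≥ 9] = (51/5) / (4/5) = 51/4.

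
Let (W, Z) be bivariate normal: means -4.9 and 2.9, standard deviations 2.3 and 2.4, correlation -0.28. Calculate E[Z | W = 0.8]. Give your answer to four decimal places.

For a bivariate normal, E[Z | W=x] = μ_Z + ρ·(σ_Z/σ_W)·(x − μ_W).
E[Z | W=0.8] = 2.9 + (-0.28)·(2.4/2.3)·(0.8 − (-4.9)) = 2.9 + (-0.29217)·(5.7) = 1.2346.

1.2346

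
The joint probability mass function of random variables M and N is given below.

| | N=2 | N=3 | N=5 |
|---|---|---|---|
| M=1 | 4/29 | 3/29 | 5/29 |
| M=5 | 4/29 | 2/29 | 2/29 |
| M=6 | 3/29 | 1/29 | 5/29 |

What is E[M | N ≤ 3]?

61/17

P(N ≤ 3) = 17/29.
Σ M·P over the event = 1·(4/29) + 1·(3/29) + 5·(4/29) + 5·(2/29) + 6·(3/29) + 6·(1/29) = 61/29.
E[M | N ≤ 3] = (61/29) / (17/29) = 61/17.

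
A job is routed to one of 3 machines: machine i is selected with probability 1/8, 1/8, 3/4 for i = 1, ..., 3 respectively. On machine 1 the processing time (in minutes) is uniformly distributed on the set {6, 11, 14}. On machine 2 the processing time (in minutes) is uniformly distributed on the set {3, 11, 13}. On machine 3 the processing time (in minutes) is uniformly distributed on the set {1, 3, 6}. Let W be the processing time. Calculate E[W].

E[W | machine 1] = (6+11+14)/3 = 31/3.
E[W | machine 2] = (3+11+13)/3 = 9.
E[W | machine 3] = (1+3+6)/3 = 10/3.
E[W] = (1/8)·(31/3) + (1/8)·(9) + (3/4)·(10/3) = 59/12.

59/12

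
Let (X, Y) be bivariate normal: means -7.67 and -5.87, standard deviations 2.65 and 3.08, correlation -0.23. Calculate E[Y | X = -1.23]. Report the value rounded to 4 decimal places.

-7.5915

E[Y | X=x] = μ_Y + ρ(σ_Y/σ_X)(x − μ_X) for jointly normal variables.
E[Y | X=-1.23] = -5.87 + (-0.23)·(3.08/2.65)·(-1.23 − (-7.67)) = -5.87 + (-0.26732)·(6.44) = -7.5915.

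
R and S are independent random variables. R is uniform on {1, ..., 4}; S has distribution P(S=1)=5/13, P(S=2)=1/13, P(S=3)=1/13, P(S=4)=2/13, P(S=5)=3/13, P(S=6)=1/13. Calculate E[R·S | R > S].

71/18

P(R > S) = 9/26.
Summing RS·P(x,y) over outcomes with R > S gives 71/52.
E[R·S | R > S] = (71/52) / (9/26) = 71/18.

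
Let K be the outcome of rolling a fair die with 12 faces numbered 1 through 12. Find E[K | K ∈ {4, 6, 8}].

6

P(K ∈ {4, 6, 8}) = 1/4.
Σ over the event: 4·1/12 + 6·1/12 + 8·1/12 = 3/2.
E[K | K ∈ {4, 6, 8}] = (3/2) / (1/4) = 6.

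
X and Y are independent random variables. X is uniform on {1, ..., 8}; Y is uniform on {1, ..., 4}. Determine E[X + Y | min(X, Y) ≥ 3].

9

P(min(X, Y) ≥ 3) = 3/8.
Summing (X+Y)·P(x,y) over outcomes with min(X, Y) ≥ 3 gives 27/8.
E[X + Y | min(X, Y) ≥ 3] = (27/8) / (3/8) = 9.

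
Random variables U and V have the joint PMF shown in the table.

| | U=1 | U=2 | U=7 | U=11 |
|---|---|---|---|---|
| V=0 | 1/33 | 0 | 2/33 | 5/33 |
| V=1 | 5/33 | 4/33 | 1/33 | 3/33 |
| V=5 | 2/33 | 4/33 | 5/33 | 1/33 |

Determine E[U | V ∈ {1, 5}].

P(V ∈ {1, 5}) = 25/33.
Σ U·P over the event = 1·(5/33) + 1·(2/33) + 2·(4/33) + 2·(4/33) + 7·(1/33) + 7·(5/33) + 11·(3/33) + 11·(1/33) = 109/33.
E[U | V ∈ {1, 5}] = (109/33) / (25/33) = 109/25.

109/25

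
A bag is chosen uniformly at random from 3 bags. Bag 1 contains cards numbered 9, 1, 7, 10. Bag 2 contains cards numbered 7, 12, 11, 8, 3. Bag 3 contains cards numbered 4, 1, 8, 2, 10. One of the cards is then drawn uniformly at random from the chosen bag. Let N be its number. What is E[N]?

133/20

E[N | bag 1] = (9+1+7+10)/4 = 27/4.
E[N | bag 2] = (7+12+11+8+3)/5 = 41/5.
E[N | bag 3] = (4+1+8+2+10)/5 = 5.
E[N] = (1/3)·(27/4) + (1/3)·(41/5) + (1/3)·(5) = 133/20.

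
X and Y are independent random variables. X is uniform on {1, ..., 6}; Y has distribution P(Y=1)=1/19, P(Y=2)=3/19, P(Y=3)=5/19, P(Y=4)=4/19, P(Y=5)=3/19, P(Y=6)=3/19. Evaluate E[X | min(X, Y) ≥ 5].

11/2

P(min(X, Y) ≥ 5) = 2/19.
Summing X·P(x,y) over outcomes with min(X, Y) ≥ 5 gives 11/19.
E[X | min(X, Y) ≥ 5] = (11/19) / (2/19) = 11/2.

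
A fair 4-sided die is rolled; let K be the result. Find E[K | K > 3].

4

Given K > 3, K is equally likely to be any of {4}.
E[K | K > 3] = (4) / 1 = 4.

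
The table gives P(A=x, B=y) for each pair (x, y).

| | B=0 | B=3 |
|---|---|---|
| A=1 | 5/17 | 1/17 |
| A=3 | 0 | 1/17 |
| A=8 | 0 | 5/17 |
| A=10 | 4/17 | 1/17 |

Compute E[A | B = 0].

5

P(B = 0) = 9/17.
Σ A·P over the event = 1·(5/17) + 10·(4/17) = 45/17.
E[A | B = 0] = (45/17) / (9/17) = 5.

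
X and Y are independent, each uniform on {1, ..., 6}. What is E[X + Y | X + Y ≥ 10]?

32/3

Outcomes with X + Y ≥ 10: (4,6), (5,5), (5,6), (6,4), (6,5), (6,6), each with probability 1/36.
E[X + Y | X + Y ≥ 10] = (10 + 10 + 11 + 10 + 11 + 12) / 6 = 32/3.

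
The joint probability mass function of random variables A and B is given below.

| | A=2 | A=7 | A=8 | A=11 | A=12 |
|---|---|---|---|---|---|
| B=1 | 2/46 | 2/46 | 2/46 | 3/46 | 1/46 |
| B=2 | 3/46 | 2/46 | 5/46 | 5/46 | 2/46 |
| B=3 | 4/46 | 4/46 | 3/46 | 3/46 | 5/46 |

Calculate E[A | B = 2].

139/17

P(B = 2) = 17/46.
Summing A·P(A=x,B=y) over the conditioning event gives 139/46.
E[A | B = 2] = (139/46) / (17/46) = 139/17.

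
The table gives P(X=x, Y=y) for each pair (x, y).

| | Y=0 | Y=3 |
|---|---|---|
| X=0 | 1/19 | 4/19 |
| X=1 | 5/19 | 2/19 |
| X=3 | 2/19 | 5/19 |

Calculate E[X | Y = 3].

17/11

P(Y = 3) = 11/19.
Σ X·P over the event = 0·(4/19) + 1·(2/19) + 3·(5/19) = 17/19.
E[X | Y = 3] = (17/19) / (11/19) = 17/11.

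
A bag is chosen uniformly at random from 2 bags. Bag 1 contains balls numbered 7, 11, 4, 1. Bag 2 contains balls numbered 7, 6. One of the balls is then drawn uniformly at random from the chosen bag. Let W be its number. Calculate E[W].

49/8

E[W | bag 1] = (7+11+4+1)/4 = 23/4.
E[W | bag 2] = (7+6)/2 = 13/2.
E[W] = (1/2)·(23/4) + (1/2)·(13/2) = 49/8.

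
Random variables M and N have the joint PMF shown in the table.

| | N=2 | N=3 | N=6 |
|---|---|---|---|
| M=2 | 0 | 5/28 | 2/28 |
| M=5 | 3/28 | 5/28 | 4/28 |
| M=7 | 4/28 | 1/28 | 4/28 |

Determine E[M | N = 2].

43/7

P(N = 2) = 1/4.
Σ M·P over the event = 5·(3/28) + 7·(4/28) = 43/28.
E[M | N = 2] = (43/28) / (1/4) = 43/7.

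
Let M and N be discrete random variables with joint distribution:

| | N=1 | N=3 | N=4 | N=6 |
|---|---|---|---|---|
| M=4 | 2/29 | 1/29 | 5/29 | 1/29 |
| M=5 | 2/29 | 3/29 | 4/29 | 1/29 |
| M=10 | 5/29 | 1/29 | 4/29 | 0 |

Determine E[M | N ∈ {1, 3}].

97/14

P(N ∈ {1, 3}) = 14/29.
Σ M·P over the event = 4·(2/29) + 4·(1/29) + 5·(2/29) + 5·(3/29) + 10·(5/29) + 10·(1/29) = 97/29.
E[M | N ∈ {1, 3}] = (97/29) / (14/29) = 97/14.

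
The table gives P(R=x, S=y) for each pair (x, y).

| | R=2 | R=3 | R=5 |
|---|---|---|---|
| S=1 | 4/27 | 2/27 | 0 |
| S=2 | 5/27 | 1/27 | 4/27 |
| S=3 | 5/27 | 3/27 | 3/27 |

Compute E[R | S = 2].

P(S = 2) = 10/27.
Σ R·P over the event = 2·(5/27) + 3·(1/27) + 5·(4/27) = 11/9.
E[R | S = 2] = (11/9) / (10/27) = 33/10.

33/10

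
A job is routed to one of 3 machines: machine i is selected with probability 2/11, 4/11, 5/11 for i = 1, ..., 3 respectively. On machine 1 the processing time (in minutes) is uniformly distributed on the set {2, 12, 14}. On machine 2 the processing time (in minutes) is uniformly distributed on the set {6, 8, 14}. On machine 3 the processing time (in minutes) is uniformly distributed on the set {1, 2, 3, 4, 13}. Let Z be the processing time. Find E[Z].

79/11

E[Z | machine 1] = (2+12+14)/3 = 28/3.
E[Z | machine 2] = (6+8+14)/3 = 28/3.
E[Z | machine 3] = (1+2+3+4+13)/5 = 23/5.
E[Z] = (2/11)·(28/3) + (4/11)·(28/3) + (5/11)·(23/5) = 79/11.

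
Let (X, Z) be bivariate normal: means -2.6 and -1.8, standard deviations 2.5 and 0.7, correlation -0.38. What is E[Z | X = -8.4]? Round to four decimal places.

For a bivariate normal, E[Z | X=x] = μ_Z + ρ·(σ_Z/σ_X)·(x − μ_X).
E[Z | X=-8.4] = -1.8 + (-0.38)·(0.7/2.5)·(-8.4 − (-2.6)) = -1.8 + (-0.1064)·(-5.8) = -1.1829.

-1.1829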